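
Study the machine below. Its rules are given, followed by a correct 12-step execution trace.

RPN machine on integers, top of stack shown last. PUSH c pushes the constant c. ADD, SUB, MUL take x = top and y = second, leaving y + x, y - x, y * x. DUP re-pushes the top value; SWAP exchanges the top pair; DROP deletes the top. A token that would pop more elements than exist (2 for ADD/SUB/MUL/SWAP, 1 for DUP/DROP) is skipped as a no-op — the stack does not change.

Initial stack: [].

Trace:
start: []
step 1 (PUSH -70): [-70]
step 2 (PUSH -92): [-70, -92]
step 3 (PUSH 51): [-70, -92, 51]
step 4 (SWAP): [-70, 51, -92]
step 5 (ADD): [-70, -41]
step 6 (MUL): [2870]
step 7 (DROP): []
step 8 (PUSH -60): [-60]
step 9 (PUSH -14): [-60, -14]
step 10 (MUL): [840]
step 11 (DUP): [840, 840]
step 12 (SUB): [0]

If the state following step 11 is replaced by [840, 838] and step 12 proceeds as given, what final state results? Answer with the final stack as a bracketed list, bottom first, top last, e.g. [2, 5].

[2]

state after step 11 := [840, 838]
step 12 (SUB): [2]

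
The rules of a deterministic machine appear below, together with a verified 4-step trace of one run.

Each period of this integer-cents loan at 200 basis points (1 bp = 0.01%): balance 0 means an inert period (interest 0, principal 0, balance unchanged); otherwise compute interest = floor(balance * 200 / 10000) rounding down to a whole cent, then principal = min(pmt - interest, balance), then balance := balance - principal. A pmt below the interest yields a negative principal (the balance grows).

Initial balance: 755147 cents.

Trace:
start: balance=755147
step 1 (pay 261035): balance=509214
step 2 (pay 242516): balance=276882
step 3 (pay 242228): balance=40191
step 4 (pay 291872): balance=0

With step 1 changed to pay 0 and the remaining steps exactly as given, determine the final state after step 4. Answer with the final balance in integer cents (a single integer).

26134

(re-executing from step 1 with the substitution; state before step 1: balance=755147)
step 1 (pay 0): balance=770249
step 2 (pay 242516): balance=543137
step 3 (pay 242228): balance=311771
step 4 (pay 291872): balance=26134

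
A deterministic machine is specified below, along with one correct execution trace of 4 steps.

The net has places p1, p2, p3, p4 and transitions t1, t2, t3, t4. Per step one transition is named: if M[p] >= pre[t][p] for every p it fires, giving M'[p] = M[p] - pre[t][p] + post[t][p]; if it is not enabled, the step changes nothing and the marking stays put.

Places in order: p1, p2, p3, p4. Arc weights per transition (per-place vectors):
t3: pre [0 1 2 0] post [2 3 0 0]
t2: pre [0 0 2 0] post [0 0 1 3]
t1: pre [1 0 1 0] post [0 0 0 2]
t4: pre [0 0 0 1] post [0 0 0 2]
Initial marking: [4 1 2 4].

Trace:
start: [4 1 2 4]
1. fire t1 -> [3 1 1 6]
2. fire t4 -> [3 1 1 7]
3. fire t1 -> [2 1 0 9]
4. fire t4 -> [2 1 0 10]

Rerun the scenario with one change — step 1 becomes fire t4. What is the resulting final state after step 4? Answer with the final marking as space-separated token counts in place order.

(re-executing from step 1 with the substitution; state before step 1: [4 1 2 4])
1. fire t4 -> [4 1 2 5]
2. fire t4 -> [4 1 2 6]
3. fire t1 -> [3 1 1 8]
4. fire t4 -> [3 1 1 9]

3 1 1 9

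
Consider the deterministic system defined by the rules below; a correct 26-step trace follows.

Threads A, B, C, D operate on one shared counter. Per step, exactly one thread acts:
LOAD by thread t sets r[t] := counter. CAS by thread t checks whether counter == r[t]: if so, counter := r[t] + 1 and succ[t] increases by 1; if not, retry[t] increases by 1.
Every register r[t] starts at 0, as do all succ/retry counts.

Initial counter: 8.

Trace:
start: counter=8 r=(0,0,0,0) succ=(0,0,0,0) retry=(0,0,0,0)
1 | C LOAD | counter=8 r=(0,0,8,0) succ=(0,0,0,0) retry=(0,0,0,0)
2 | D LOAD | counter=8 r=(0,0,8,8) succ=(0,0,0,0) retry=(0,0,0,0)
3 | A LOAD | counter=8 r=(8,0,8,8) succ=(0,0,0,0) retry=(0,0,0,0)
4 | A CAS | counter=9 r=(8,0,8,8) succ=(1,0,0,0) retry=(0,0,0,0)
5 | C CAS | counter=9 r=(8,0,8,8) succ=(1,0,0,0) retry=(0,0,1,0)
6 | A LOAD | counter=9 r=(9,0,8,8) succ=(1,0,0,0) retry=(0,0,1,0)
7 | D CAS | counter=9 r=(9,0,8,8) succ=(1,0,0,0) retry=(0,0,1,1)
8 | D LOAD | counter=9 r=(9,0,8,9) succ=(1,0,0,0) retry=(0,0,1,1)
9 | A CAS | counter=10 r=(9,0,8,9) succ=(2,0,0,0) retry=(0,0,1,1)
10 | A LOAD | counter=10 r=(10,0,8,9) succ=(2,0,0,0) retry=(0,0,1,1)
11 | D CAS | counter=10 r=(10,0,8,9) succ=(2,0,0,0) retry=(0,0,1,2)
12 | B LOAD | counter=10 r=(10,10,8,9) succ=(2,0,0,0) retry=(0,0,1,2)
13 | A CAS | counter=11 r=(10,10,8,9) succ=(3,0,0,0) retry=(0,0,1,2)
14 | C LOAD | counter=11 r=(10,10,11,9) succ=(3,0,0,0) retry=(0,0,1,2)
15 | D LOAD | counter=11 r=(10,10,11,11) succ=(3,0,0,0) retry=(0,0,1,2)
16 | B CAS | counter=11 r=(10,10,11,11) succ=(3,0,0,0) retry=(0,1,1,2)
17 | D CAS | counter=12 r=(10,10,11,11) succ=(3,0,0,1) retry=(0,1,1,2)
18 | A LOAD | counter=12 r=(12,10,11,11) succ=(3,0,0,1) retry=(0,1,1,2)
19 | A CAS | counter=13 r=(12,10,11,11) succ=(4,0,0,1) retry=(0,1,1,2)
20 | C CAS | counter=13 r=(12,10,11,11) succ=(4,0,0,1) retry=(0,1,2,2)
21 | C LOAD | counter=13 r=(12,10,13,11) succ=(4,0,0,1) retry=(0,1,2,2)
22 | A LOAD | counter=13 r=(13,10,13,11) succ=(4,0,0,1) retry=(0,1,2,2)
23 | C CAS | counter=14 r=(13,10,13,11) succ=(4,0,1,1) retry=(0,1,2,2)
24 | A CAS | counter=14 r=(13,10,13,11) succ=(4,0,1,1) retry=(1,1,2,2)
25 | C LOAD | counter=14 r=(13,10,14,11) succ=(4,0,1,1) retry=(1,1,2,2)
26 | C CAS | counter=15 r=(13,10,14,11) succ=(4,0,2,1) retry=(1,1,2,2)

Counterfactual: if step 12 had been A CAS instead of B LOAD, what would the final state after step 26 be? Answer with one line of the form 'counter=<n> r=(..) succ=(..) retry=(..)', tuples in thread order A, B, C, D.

counter=15 r=(13,0,14,11) succ=(4,0,2,1) retry=(2,1,2,2)

(re-executing from step 12 with the substitution; state before step 12: counter=10 r=(10,0,8,9) succ=(2,0,0,0) retry=(0,0,1,2))
12 | A CAS | counter=11 r=(10,0,8,9) succ=(3,0,0,0) retry=(0,0,1,2)
13 | A CAS | counter=11 r=(10,0,8,9) succ=(3,0,0,0) retry=(1,0,1,2)
14 | C LOAD | counter=11 r=(10,0,11,9) succ=(3,0,0,0) retry=(1,0,1,2)
15 | D LOAD | counter=11 r=(10,0,11,11) succ=(3,0,0,0) retry=(1,0,1,2)
16 | B CAS | counter=11 r=(10,0,11,11) succ=(3,0,0,0) retry=(1,1,1,2)
17 | D CAS | counter=12 r=(10,0,11,11) succ=(3,0,0,1) retry=(1,1,1,2)
18 | A LOAD | counter=12 r=(12,0,11,11) succ=(3,0,0,1) retry=(1,1,1,2)
19 | A CAS | counter=13 r=(12,0,11,11) succ=(4,0,0,1) retry=(1,1,1,2)
20 | C CAS | counter=13 r=(12,0,11,11) succ=(4,0,0,1) retry=(1,1,2,2)
21 | C LOAD | counter=13 r=(12,0,13,11) succ=(4,0,0,1) retry=(1,1,2,2)
22 | A LOAD | counter=13 r=(13,0,13,11) succ=(4,0,0,1) retry=(1,1,2,2)
23 | C CAS | counter=14 r=(13,0,13,11) succ=(4,0,1,1) retry=(1,1,2,2)
24 | A CAS | counter=14 r=(13,0,13,11) succ=(4,0,1,1) retry=(2,1,2,2)
25 | C LOAD | counter=14 r=(13,0,14,11) succ=(4,0,1,1) retry=(2,1,2,2)
26 | C CAS | counter=15 r=(13,0,14,11) succ=(4,0,2,1) retry=(2,1,2,2)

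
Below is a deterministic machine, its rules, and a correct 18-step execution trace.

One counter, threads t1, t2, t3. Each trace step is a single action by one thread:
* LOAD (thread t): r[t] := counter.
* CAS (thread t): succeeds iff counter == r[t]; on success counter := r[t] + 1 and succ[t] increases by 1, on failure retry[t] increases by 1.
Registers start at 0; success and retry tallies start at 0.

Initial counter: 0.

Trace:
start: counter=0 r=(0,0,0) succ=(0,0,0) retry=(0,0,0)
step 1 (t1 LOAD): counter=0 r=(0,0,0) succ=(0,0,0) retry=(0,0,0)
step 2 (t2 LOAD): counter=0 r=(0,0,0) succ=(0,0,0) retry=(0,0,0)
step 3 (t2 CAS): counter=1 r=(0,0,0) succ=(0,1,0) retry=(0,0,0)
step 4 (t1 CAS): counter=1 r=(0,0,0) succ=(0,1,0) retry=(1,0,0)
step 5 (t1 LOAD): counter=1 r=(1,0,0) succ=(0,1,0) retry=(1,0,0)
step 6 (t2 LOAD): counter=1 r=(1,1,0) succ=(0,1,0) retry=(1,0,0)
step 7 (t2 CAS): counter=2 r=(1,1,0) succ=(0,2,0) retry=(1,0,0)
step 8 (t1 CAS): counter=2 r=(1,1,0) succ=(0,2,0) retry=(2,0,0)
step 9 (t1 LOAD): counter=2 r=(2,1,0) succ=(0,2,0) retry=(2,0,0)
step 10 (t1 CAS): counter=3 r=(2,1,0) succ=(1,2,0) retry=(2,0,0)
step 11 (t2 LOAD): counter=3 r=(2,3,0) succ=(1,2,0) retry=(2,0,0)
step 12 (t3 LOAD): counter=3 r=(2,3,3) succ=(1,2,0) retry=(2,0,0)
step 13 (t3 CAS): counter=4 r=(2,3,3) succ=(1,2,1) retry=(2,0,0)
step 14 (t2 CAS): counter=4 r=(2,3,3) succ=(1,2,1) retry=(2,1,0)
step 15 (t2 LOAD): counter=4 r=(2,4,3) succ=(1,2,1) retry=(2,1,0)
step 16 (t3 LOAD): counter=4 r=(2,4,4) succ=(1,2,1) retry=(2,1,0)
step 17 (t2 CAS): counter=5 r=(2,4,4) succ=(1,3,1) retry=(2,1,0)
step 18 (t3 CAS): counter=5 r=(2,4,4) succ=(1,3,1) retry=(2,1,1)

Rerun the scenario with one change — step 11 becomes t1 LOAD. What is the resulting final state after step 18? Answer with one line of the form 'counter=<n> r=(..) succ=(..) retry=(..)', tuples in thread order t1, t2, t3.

(re-executing from step 11 with the substitution; state before step 11: counter=3 r=(2,1,0) succ=(1,2,0) retry=(2,0,0))
step 11 (t1 LOAD): counter=3 r=(3,1,0) succ=(1,2,0) retry=(2,0,0)
step 12 (t3 LOAD): counter=3 r=(3,1,3) succ=(1,2,0) retry=(2,0,0)
step 13 (t3 CAS): counter=4 r=(3,1,3) succ=(1,2,1) retry=(2,0,0)
step 14 (t2 CAS): counter=4 r=(3,1,3) succ=(1,2,1) retry=(2,1,0)
step 15 (t2 LOAD): counter=4 r=(3,4,3) succ=(1,2,1) retry=(2,1,0)
step 16 (t3 LOAD): counter=4 r=(3,4,4) succ=(1,2,1) retry=(2,1,0)
step 17 (t2 CAS): counter=5 r=(3,4,4) succ=(1,3,1) retry=(2,1,0)
step 18 (t3 CAS): counter=5 r=(3,4,4) succ=(1,3,1) retry=(2,1,1)

counter=5 r=(3,4,4) succ=(1,3,1) retry=(2,1,1)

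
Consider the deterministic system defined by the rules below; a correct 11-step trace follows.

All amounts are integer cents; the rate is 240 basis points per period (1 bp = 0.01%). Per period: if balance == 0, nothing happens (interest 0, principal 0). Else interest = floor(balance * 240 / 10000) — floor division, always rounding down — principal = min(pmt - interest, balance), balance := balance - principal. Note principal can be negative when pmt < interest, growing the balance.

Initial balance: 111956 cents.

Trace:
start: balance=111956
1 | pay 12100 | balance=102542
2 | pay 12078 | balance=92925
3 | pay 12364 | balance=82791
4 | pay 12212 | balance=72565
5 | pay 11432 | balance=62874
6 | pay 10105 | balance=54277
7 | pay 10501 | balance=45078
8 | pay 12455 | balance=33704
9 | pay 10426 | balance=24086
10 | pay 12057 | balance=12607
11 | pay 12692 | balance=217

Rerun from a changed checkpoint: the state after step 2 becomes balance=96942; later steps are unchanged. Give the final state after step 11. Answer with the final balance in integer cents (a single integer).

5191

state after step 2 := balance=96942
3 | pay 12364 | balance=86904
4 | pay 12212 | balance=76777
5 | pay 11432 | balance=67187
6 | pay 10105 | balance=58694
7 | pay 10501 | balance=49601
8 | pay 12455 | balance=38336
9 | pay 10426 | balance=28830
10 | pay 12057 | balance=17464
11 | pay 12692 | balance=5191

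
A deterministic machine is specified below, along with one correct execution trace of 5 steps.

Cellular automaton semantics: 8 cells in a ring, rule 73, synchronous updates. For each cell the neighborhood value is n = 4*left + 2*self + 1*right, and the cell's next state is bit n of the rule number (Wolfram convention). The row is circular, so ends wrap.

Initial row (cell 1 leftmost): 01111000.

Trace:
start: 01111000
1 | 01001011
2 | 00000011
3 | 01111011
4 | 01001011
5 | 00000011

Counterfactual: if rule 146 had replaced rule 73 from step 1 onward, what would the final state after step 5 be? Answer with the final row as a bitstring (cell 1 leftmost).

(re-executing steps 1..5 under rule 146; state before step 1: 01111000)
1 | 10110100
2 | 00000011
3 | 10000100
4 | 01001011
5 | 00110000

00110000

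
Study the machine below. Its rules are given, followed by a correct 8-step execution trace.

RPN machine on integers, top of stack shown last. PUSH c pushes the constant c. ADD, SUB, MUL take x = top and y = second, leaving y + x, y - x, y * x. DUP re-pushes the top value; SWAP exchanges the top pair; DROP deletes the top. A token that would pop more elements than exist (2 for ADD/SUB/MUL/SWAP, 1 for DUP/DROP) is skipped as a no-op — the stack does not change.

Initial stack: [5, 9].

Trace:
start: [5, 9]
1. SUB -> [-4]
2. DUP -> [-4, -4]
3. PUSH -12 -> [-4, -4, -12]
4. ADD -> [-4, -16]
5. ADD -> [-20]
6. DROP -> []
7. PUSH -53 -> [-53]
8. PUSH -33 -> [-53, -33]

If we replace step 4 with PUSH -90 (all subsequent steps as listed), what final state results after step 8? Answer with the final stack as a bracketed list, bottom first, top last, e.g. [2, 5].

[-4, -4, -53, -33]

(re-executing from step 4 with the substitution; state before step 4: [-4, -4, -12])
4. PUSH -90 -> [-4, -4, -12, -90]
5. ADD -> [-4, -4, -102]
6. DROP -> [-4, -4]
7. PUSH -53 -> [-4, -4, -53]
8. PUSH -33 -> [-4, -4, -53, -33]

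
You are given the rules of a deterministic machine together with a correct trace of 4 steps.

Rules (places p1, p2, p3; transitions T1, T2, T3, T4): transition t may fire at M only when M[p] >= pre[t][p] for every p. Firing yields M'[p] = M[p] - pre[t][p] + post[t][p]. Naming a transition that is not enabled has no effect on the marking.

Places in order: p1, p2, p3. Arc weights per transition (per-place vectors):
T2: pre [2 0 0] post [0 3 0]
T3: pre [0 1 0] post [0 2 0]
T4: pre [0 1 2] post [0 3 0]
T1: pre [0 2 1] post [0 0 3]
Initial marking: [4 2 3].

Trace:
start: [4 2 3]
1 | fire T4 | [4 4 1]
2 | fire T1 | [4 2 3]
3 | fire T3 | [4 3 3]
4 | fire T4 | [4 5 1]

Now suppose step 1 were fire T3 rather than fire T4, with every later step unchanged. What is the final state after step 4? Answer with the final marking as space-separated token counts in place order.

(re-executing from step 1 with the substitution; state before step 1: [4 2 3])
1 | fire T3 | [4 3 3]
2 | fire T1 | [4 1 5]
3 | fire T3 | [4 2 5]
4 | fire T4 | [4 4 3]

4 4 3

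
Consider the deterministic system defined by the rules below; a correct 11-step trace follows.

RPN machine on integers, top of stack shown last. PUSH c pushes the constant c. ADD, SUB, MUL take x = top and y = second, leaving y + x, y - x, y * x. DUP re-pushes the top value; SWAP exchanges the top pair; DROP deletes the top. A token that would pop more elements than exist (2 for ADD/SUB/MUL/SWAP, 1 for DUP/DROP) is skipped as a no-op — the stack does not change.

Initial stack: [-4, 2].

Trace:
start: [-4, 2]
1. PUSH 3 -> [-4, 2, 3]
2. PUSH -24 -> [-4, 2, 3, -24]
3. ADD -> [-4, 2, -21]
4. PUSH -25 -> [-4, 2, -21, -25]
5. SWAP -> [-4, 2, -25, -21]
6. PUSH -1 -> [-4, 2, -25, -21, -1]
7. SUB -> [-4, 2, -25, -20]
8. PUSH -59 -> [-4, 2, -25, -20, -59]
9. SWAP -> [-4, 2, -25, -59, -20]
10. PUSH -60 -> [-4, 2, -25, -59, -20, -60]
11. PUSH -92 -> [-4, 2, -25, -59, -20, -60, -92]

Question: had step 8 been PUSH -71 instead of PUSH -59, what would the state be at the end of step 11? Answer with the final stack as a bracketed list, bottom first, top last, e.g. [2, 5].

[-4, 2, -25, -71, -20, -60, -92]

(re-executing from step 8 with the substitution; state before step 8: [-4, 2, -25, -20])
8. PUSH -71 -> [-4, 2, -25, -20, -71]
9. SWAP -> [-4, 2, -25, -71, -20]
10. PUSH -60 -> [-4, 2, -25, -71, -20, -60]
11. PUSH -92 -> [-4, 2, -25, -71, -20, -60, -92]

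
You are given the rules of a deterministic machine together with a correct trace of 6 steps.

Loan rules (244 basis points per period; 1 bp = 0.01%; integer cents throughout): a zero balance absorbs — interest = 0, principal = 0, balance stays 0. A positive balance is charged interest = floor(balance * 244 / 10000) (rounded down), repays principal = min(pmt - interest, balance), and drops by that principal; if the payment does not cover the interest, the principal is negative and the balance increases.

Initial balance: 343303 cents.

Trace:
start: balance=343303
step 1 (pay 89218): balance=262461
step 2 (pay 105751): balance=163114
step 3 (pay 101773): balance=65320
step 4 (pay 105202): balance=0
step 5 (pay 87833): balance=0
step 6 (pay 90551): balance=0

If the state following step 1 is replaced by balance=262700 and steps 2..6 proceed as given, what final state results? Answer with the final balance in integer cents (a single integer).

state after step 1 := balance=262700
step 2 (pay 105751): balance=163358
step 3 (pay 101773): balance=65570
step 4 (pay 105202): balance=0
step 5 (pay 87833): balance=0
step 6 (pay 90551): balance=0

0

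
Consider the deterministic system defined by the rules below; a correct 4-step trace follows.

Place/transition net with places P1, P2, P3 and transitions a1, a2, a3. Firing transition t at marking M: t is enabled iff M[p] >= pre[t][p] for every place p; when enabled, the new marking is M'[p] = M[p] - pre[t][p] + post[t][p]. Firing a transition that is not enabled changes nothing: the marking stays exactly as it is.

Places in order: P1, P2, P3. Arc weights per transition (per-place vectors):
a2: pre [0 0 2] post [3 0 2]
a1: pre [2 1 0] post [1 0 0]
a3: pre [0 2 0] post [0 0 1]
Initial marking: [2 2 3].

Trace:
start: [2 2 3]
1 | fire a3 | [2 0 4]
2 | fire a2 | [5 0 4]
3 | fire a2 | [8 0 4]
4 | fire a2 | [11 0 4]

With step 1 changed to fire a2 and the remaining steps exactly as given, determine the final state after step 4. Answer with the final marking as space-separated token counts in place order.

14 2 3

(re-executing from step 1 with the substitution; state before step 1: [2 2 3])
1 | fire a2 | [5 2 3]
2 | fire a2 | [8 2 3]
3 | fire a2 | [11 2 3]
4 | fire a2 | [14 2 3]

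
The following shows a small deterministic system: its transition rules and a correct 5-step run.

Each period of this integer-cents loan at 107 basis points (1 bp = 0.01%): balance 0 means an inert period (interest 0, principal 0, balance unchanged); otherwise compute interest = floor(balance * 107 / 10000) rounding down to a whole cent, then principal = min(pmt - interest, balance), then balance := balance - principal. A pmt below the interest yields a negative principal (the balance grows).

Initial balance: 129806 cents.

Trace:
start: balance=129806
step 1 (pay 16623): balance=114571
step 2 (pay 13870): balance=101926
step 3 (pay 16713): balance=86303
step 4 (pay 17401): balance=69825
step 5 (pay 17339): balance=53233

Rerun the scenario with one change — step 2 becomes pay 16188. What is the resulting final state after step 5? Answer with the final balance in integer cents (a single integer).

(re-executing from step 2 with the substitution; state before step 2: balance=114571)
step 2 (pay 16188): balance=99608
step 3 (pay 16713): balance=83960
step 4 (pay 17401): balance=67457
step 5 (pay 17339): balance=50839

50839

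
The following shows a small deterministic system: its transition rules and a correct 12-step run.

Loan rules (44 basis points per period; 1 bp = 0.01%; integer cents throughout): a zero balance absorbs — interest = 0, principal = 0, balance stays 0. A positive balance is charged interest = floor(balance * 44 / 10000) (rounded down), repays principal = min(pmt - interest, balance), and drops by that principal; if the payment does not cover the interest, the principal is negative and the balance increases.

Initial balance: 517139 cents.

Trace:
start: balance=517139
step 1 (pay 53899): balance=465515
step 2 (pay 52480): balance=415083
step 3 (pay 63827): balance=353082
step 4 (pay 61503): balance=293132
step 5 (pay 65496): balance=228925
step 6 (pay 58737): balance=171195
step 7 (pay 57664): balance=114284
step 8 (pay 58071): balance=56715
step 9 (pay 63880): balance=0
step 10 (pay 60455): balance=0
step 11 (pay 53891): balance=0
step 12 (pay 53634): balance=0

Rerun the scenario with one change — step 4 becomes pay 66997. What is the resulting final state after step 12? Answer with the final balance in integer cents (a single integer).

0

(re-executing from step 4 with the substitution; state before step 4: balance=353082)
step 4 (pay 66997): balance=287638
step 5 (pay 65496): balance=223407
step 6 (pay 58737): balance=165652
step 7 (pay 57664): balance=108716
step 8 (pay 58071): balance=51123
step 9 (pay 63880): balance=0
step 10 (pay 60455): balance=0
step 11 (pay 53891): balance=0
step 12 (pay 53634): balance=0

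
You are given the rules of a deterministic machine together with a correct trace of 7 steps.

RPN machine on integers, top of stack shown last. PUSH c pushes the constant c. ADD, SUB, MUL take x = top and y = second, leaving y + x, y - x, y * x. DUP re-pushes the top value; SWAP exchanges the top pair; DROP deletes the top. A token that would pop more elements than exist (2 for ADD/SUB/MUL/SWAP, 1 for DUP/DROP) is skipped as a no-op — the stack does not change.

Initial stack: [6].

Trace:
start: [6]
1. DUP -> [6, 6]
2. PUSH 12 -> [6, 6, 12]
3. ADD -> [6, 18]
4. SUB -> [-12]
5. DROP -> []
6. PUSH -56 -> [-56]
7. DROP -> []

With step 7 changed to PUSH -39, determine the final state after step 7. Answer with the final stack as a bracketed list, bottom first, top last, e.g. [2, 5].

(re-executing from step 7 with the substitution; state before step 7: [-56])
7. PUSH -39 -> [-56, -39]

[-56, -39]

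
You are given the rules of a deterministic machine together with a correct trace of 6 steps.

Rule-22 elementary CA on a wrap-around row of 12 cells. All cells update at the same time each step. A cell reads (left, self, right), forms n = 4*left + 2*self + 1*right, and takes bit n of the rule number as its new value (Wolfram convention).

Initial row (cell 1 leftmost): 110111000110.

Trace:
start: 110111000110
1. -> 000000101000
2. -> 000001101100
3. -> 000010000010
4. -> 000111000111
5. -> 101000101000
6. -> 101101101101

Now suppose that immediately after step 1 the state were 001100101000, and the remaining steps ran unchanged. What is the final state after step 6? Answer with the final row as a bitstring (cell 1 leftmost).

state after step 1 := 001100101000
2. -> 010011101100
3. -> 111100000010
4. -> 000010000110
5. -> 000111001001
6. -> 101000111111

101000111111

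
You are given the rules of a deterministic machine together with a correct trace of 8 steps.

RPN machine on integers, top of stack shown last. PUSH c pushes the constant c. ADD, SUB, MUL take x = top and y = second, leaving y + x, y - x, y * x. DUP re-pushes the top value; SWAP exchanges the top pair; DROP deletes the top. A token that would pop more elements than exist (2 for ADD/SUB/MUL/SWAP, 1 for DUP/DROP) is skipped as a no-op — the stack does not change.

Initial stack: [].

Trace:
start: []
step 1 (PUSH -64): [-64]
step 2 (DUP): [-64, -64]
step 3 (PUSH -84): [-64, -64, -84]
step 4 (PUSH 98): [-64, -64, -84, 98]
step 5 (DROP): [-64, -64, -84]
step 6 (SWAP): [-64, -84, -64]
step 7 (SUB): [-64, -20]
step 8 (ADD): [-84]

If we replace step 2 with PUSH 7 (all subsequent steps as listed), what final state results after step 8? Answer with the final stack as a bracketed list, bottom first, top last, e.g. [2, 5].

[-155]

(re-executing from step 2 with the substitution; state before step 2: [-64])
step 2 (PUSH 7): [-64, 7]
step 3 (PUSH -84): [-64, 7, -84]
step 4 (PUSH 98): [-64, 7, -84, 98]
step 5 (DROP): [-64, 7, -84]
step 6 (SWAP): [-64, -84, 7]
step 7 (SUB): [-64, -91]
step 8 (ADD): [-155]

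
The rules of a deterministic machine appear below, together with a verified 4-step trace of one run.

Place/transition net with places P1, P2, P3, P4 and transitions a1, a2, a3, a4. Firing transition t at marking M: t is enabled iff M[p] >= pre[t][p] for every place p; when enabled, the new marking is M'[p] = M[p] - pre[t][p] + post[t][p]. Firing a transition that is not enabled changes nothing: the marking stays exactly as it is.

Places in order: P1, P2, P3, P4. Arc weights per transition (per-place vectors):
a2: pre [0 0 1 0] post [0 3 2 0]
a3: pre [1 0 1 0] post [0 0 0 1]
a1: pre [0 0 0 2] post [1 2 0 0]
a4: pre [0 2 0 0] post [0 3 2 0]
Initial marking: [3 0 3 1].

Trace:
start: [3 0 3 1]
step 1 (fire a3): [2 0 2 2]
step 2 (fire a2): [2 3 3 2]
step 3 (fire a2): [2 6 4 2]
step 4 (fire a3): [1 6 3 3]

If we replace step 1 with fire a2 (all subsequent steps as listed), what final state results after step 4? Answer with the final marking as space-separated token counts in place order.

2 9 5 2

(re-executing from step 1 with the substitution; state before step 1: [3 0 3 1])
step 1 (fire a2): [3 3 4 1]
step 2 (fire a2): [3 6 5 1]
step 3 (fire a2): [3 9 6 1]
step 4 (fire a3): [2 9 5 2]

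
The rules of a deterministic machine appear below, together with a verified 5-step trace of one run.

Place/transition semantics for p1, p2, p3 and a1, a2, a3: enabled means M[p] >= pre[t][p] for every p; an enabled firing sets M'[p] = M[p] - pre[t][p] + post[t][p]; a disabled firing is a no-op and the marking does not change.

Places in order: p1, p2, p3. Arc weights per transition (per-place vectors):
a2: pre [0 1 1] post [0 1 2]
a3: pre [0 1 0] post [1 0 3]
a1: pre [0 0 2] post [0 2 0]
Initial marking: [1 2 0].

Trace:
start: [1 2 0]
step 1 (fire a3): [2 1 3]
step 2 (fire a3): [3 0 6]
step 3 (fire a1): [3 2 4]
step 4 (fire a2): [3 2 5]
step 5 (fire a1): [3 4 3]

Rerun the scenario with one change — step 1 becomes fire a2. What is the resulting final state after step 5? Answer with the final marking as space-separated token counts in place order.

2 5 0

(re-executing from step 1 with the substitution; state before step 1: [1 2 0])
step 1 (fire a2): [1 2 0]
step 2 (fire a3): [2 1 3]
step 3 (fire a1): [2 3 1]
step 4 (fire a2): [2 3 2]
step 5 (fire a1): [2 5 0]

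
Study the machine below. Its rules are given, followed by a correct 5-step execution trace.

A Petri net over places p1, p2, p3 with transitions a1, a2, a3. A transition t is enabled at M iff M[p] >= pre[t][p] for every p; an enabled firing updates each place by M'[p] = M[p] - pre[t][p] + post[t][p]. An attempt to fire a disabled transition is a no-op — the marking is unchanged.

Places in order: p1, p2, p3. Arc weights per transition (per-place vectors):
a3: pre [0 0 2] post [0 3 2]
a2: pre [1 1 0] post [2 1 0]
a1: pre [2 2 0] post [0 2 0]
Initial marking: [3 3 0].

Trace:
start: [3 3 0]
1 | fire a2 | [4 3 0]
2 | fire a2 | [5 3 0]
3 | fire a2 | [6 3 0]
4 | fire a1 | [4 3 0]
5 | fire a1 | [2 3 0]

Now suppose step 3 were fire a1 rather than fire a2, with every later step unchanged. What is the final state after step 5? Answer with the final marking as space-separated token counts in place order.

(re-executing from step 3 with the substitution; state before step 3: [5 3 0])
3 | fire a1 | [3 3 0]
4 | fire a1 | [1 3 0]
5 | fire a1 | [1 3 0]

1 3 0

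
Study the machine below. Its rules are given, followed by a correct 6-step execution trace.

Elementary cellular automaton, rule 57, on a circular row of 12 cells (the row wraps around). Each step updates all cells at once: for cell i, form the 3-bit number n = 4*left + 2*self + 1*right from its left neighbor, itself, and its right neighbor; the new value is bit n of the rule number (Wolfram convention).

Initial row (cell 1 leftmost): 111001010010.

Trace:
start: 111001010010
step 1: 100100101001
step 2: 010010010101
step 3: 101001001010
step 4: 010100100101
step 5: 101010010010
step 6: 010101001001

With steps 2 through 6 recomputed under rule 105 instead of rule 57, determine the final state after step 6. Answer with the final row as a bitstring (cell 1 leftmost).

100010001000

(re-executing steps 2..6 under rule 105; state before step 2: 100100101001)
step 2: 100000010001
step 3: 101111000101
step 4: 111001010011
step 5: 001000100010
step 6: 100010001000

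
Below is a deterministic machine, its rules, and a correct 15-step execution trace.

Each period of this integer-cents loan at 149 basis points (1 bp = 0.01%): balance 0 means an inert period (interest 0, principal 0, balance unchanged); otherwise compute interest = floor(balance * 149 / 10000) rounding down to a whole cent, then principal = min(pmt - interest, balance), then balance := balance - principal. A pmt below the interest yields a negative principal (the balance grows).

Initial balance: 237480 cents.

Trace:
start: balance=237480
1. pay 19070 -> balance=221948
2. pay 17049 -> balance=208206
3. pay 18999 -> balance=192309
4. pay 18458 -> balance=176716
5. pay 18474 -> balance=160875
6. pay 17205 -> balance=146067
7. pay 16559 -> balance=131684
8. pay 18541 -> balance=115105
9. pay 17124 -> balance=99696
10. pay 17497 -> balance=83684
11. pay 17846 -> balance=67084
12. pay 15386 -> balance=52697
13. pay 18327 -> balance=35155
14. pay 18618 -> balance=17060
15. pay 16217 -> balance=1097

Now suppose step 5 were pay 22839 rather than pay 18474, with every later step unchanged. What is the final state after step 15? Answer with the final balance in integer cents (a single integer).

0

(re-executing from step 5 with the substitution; state before step 5: balance=176716)
5. pay 22839 -> balance=156510
6. pay 17205 -> balance=141636
7. pay 16559 -> balance=127187
8. pay 18541 -> balance=110541
9. pay 17124 -> balance=95064
10. pay 17497 -> balance=78983
11. pay 17846 -> balance=62313
12. pay 15386 -> balance=47855
13. pay 18327 -> balance=30241
14. pay 18618 -> balance=12073
15. pay 16217 -> balance=0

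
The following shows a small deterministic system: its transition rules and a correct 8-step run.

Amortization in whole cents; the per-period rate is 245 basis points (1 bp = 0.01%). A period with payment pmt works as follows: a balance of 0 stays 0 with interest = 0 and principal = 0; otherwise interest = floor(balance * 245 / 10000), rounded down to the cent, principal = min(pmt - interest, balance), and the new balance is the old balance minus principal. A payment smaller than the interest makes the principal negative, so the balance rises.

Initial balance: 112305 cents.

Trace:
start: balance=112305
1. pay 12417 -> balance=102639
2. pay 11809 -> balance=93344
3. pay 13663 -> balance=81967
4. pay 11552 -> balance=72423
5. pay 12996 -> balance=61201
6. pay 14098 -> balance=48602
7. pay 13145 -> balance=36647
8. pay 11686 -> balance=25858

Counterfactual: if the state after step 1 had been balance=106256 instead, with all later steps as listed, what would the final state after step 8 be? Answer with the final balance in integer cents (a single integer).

30144

state after step 1 := balance=106256
2. pay 11809 -> balance=97050
3. pay 13663 -> balance=85764
4. pay 11552 -> balance=76313
5. pay 12996 -> balance=65186
6. pay 14098 -> balance=52685
7. pay 13145 -> balance=40830
8. pay 11686 -> balance=30144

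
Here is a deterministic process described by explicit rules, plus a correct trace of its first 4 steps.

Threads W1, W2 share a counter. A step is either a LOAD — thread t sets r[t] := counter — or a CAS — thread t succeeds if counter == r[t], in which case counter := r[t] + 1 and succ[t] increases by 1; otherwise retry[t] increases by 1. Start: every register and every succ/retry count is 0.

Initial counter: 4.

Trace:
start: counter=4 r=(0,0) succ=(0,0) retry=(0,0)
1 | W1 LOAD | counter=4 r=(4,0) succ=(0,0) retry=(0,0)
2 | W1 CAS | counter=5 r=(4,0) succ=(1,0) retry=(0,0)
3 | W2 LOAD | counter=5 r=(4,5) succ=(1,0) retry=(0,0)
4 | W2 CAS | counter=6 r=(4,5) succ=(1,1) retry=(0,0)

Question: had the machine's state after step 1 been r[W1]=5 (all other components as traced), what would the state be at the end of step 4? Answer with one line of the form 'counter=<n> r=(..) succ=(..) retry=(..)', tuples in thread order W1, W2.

counter=5 r=(5,4) succ=(0,1) retry=(1,0)

state after step 1 := counter=4 r=(5,0) succ=(0,0) retry=(0,0)
2 | W1 CAS | counter=4 r=(5,0) succ=(0,0) retry=(1,0)
3 | W2 LOAD | counter=4 r=(5,4) succ=(0,0) retry=(1,0)
4 | W2 CAS | counter=5 r=(5,4) succ=(0,1) retry=(1,0)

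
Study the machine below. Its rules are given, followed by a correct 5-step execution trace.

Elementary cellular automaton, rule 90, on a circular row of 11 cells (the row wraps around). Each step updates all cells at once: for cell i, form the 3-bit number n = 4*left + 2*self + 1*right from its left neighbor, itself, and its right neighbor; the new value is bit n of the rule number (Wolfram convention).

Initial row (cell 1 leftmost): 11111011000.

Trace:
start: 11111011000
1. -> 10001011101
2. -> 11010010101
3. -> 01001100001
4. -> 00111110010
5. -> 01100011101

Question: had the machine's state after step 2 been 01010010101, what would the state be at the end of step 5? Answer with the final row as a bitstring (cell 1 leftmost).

00110011000

state after step 2 := 01010010101
3. -> 00001100000
4. -> 00011110000
5. -> 00110011000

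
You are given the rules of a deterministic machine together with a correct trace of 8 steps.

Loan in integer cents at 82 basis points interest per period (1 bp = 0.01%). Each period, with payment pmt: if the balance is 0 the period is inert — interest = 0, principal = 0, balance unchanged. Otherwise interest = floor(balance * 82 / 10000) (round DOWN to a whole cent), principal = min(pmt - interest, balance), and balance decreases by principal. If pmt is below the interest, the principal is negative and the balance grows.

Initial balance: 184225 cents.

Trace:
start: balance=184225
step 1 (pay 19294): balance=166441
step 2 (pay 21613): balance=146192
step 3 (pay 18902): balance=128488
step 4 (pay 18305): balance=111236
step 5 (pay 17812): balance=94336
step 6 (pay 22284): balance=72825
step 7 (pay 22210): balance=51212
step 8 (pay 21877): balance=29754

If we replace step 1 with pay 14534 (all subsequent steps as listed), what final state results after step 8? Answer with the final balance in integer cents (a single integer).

(re-executing from step 1 with the substitution; state before step 1: balance=184225)
step 1 (pay 14534): balance=171201
step 2 (pay 21613): balance=150991
step 3 (pay 18902): balance=133327
step 4 (pay 18305): balance=116115
step 5 (pay 17812): balance=99255
step 6 (pay 22284): balance=77784
step 7 (pay 22210): balance=56211
step 8 (pay 21877): balance=34794

34794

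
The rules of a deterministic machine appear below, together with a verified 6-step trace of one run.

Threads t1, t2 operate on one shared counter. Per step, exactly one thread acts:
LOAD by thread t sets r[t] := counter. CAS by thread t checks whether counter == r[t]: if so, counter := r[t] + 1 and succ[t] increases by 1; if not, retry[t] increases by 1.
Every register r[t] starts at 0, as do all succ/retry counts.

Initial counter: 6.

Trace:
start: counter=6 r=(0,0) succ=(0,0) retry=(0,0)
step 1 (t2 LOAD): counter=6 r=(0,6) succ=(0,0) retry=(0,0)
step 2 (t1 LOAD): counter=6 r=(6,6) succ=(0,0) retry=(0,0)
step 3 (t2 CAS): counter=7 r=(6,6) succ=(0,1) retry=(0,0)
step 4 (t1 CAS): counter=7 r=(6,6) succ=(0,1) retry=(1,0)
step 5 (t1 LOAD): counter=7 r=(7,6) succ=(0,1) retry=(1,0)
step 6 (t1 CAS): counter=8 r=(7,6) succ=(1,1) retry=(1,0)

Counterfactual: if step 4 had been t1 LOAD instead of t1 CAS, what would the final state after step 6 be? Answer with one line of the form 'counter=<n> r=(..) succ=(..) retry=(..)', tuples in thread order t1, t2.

counter=8 r=(7,6) succ=(1,1) retry=(0,0)

(re-executing from step 4 with the substitution; state before step 4: counter=7 r=(6,6) succ=(0,1) retry=(0,0))
step 4 (t1 LOAD): counter=7 r=(7,6) succ=(0,1) retry=(0,0)
step 5 (t1 LOAD): counter=7 r=(7,6) succ=(0,1) retry=(0,0)
step 6 (t1 CAS): counter=8 r=(7,6) succ=(1,1) retry=(0,0)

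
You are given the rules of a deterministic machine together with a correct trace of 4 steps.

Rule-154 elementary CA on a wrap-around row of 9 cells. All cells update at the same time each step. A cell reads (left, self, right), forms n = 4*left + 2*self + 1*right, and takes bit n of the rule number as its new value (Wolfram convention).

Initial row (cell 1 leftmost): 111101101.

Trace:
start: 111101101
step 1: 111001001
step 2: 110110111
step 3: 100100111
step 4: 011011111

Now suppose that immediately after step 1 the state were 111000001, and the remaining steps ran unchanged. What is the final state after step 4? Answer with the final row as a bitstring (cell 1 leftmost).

010100111

state after step 1 := 111000001
step 2: 110100011
step 3: 100010111
step 4: 010100111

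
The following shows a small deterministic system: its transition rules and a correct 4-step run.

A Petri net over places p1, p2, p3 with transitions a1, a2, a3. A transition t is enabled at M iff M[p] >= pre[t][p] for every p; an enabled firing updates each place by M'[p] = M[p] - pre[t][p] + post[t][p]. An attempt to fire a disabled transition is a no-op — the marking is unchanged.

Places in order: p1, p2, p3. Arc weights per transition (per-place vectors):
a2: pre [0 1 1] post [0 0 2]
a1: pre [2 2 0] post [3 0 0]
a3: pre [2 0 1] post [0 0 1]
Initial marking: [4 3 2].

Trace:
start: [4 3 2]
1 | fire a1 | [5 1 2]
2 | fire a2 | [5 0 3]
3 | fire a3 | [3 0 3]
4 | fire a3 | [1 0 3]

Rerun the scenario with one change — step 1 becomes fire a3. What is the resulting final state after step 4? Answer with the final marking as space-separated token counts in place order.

0 2 3

(re-executing from step 1 with the substitution; state before step 1: [4 3 2])
1 | fire a3 | [2 3 2]
2 | fire a2 | [2 2 3]
3 | fire a3 | [0 2 3]
4 | fire a3 | [0 2 3]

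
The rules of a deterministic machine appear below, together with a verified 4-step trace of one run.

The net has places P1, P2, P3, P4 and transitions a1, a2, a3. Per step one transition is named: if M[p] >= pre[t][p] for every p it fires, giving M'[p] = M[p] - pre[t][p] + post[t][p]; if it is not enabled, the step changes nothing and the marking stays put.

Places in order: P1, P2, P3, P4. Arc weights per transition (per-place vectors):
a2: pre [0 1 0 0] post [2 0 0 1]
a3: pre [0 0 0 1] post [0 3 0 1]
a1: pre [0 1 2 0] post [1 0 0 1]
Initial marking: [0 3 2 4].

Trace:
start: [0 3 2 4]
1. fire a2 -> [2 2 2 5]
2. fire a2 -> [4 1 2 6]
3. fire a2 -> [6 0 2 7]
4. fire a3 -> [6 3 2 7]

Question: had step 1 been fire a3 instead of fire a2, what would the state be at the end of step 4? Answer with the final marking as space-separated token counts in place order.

4 7 2 6

(re-executing from step 1 with the substitution; state before step 1: [0 3 2 4])
1. fire a3 -> [0 6 2 4]
2. fire a2 -> [2 5 2 5]
3. fire a2 -> [4 4 2 6]
4. fire a3 -> [4 7 2 6]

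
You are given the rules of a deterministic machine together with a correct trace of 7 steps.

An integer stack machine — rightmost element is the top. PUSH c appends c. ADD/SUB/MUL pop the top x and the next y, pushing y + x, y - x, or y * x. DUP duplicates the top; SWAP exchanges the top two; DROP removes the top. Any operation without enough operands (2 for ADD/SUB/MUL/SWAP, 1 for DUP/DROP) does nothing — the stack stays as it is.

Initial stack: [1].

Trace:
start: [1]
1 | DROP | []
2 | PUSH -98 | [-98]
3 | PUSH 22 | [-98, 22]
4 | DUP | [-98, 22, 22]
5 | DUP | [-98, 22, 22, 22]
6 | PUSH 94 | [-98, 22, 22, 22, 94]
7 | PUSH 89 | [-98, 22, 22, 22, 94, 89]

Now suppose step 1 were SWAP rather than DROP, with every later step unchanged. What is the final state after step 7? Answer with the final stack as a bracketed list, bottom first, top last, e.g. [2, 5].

(re-executing from step 1 with the substitution; state before step 1: [1])
1 | SWAP | [1]
2 | PUSH -98 | [1, -98]
3 | PUSH 22 | [1, -98, 22]
4 | DUP | [1, -98, 22, 22]
5 | DUP | [1, -98, 22, 22, 22]
6 | PUSH 94 | [1, -98, 22, 22, 22, 94]
7 | PUSH 89 | [1, -98, 22, 22, 22, 94, 89]

[1, -98, 22, 22, 22, 94, 89]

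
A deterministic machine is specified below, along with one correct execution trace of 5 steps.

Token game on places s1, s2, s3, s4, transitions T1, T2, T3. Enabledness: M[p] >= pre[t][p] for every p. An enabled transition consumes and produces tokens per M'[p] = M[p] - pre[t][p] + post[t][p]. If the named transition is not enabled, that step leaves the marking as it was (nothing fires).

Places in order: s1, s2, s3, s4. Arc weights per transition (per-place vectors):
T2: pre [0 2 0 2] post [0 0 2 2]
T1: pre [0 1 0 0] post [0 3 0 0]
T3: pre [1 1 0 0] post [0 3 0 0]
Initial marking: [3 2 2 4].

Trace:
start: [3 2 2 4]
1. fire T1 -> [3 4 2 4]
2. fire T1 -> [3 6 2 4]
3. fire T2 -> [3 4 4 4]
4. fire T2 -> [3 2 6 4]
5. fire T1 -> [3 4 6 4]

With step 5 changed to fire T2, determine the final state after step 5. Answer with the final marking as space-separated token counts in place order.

3 0 8 4

(re-executing from step 5 with the substitution; state before step 5: [3 2 6 4])
5. fire T2 -> [3 0 8 4]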